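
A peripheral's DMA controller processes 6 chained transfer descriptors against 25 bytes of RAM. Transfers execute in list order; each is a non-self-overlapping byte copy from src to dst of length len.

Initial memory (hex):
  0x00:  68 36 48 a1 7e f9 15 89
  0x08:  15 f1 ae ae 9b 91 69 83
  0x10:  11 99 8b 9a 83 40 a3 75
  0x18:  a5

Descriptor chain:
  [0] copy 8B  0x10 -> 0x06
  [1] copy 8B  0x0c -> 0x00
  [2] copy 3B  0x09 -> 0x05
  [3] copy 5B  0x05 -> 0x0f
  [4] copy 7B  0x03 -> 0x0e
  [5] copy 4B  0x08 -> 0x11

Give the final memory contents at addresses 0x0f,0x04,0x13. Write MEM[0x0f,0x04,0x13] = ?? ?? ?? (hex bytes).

  after D0: wrote 8B at 0x06 = 11998b9a8340a375
  after D1: wrote 8B at 0x00 = a375698311998b9a
  after D2: wrote 3B at 0x05 = 9a8340
  after D3: wrote 5B at 0x0f = 9a83408b9a
  after D4: wrote 7B at 0x0e = 83119a83408b9a
  after D5: wrote 4B at 0x11 = 8b9a8340
query mem[0x0f]=0x11, mem[0x04]=0x11, mem[0x13]=0x83

MEM[0x0f,0x04,0x13] = 11 11 83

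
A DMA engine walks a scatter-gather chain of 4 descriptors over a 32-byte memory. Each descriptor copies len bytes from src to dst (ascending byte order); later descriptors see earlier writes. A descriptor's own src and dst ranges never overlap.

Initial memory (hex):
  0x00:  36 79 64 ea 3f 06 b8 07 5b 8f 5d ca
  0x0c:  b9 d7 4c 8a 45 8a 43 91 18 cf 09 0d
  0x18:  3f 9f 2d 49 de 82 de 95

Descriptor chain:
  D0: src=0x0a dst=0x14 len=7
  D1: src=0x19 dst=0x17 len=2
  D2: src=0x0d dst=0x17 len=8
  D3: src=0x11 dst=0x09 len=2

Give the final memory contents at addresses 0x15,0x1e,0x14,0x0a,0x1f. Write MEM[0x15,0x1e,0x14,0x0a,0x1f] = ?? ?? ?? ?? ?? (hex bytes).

MEM[0x15,0x1e,0x14,0x0a,0x1f] = ca 5d 5d 43 95

#0 dst[0x14+7] := {0x5d,0xca,0xb9,0xd7,0x4c,0x8a,0x45}
#1 dst[0x17+2] := {0x8a,0x45}
#2 dst[0x17+8] := {0xd7,0x4c,0x8a,0x45,0x8a,0x43,0x91,0x5d}
#3 dst[0x09+2] := {0x8a,0x43}
query mem[0x15]=0xca, mem[0x1e]=0x5d, mem[0x14]=0x5d, mem[0x0a]=0x43, mem[0x1f]=0x95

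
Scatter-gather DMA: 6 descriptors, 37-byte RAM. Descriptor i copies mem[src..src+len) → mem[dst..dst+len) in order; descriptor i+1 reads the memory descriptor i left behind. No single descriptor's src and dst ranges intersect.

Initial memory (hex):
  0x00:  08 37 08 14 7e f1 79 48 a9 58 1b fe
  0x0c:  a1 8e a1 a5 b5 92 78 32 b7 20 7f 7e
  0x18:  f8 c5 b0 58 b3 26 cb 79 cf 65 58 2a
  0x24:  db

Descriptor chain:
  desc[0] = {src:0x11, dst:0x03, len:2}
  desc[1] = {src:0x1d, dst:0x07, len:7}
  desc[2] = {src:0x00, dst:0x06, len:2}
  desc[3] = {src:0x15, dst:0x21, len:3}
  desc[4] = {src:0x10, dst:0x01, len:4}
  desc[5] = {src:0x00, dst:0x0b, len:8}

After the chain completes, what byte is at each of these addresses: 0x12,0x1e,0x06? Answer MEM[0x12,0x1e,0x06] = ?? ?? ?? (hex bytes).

  after D0: wrote 2B at 0x03 = 9278
  after D1: wrote 7B at 0x07 = 26cb79cf65582a
  after D2: wrote 2B at 0x06 = 0837
  after D3: wrote 3B at 0x21 = 207f7e
  after D4: wrote 4B at 0x01 = b5927832
  after D5: wrote 8B at 0x0b = 08b5927832f10837
query mem[0x12]=0x37, mem[0x1e]=0xcb, mem[0x06]=0x08

MEM[0x12,0x1e,0x06] = 37 cb 08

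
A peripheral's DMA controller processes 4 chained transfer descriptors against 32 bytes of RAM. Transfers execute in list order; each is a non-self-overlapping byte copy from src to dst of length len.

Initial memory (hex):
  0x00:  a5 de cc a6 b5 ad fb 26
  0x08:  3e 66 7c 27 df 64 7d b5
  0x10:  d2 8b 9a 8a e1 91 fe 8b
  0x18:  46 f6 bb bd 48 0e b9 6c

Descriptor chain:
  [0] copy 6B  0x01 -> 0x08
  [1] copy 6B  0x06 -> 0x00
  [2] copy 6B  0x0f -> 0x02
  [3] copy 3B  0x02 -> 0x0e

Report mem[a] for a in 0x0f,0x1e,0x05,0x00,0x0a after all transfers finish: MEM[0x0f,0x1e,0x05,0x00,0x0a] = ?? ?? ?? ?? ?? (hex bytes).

MEM[0x0f,0x1e,0x05,0x00,0x0a] = d2 b9 9a fb a6

#0 dst[0x08+6] := {0xde,0xcc,0xa6,0xb5,0xad,0xfb}
#1 dst[0x00+6] := {0xfb,0x26,0xde,0xcc,0xa6,0xb5}
#2 dst[0x02+6] := {0xb5,0xd2,0x8b,0x9a,0x8a,0xe1}
#3 dst[0x0e+3] := {0xb5,0xd2,0x8b}
query mem[0x0f]=0xd2, mem[0x1e]=0xb9, mem[0x05]=0x9a, mem[0x00]=0xfb, mem[0x0a]=0xa6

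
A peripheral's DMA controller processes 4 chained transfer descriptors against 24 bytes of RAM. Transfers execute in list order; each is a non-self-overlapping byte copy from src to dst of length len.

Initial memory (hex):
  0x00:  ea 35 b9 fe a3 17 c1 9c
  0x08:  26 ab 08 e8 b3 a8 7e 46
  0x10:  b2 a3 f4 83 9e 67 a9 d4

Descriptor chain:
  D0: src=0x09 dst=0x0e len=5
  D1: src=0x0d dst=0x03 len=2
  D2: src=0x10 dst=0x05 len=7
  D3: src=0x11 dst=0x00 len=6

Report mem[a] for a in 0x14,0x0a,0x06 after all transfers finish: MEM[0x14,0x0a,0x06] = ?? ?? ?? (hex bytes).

MEM[0x14,0x0a,0x06] = 9e 67 b3

#0 dst[0x0e+5] := {0xab,0x08,0xe8,0xb3,0xa8}
#1 dst[0x03+2] := {0xa8,0xab}
#2 dst[0x05+7] := {0xe8,0xb3,0xa8,0x83,0x9e,0x67,0xa9}
#3 dst[0x00+6] := {0xb3,0xa8,0x83,0x9e,0x67,0xa9}
query mem[0x14]=0x9e, mem[0x0a]=0x67, mem[0x06]=0xb3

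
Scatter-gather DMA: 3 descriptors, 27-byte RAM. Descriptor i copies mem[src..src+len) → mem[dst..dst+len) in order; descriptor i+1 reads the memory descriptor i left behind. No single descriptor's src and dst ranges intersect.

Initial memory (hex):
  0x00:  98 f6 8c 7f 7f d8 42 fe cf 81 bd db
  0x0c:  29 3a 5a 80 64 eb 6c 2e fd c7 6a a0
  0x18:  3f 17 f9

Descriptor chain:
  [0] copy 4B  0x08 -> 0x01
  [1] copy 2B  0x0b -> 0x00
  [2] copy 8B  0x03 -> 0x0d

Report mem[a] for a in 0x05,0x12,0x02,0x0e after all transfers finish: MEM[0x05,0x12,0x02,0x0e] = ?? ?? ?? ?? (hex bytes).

  after D0: wrote 4B at 0x01 = cf81bddb
  after D1: wrote 2B at 0x00 = db29
  after D2: wrote 8B at 0x0d = bddbd842fecf81bd
query mem[0x05]=0xd8, mem[0x12]=0xcf, mem[0x02]=0x81, mem[0x0e]=0xdb

MEM[0x05,0x12,0x02,0x0e] = d8 cf 81 db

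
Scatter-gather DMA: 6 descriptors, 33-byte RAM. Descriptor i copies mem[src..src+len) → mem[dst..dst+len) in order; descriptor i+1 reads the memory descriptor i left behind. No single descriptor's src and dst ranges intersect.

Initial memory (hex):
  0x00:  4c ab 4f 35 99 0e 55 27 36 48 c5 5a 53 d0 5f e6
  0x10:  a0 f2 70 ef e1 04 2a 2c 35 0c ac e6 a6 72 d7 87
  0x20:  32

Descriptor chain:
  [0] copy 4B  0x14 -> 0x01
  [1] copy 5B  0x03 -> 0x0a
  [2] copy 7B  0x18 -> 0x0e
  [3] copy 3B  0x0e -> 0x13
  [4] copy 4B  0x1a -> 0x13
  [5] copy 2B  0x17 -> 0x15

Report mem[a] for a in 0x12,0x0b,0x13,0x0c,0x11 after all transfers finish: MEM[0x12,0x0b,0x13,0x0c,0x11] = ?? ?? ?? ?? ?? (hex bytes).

  after D0: wrote 4B at 0x01 = e1042a2c
  after D1: wrote 5B at 0x0a = 2a2c0e5527
  after D2: wrote 7B at 0x0e = 350cace6a672d7
  after D3: wrote 3B at 0x13 = 350cac
  after D4: wrote 4B at 0x13 = ace6a672
  after D5: wrote 2B at 0x15 = 2c35
query mem[0x12]=0xa6, mem[0x0b]=0x2c, mem[0x13]=0xac, mem[0x0c]=0x0e, mem[0x11]=0xe6

MEM[0x12,0x0b,0x13,0x0c,0x11] = a6 2c ac 0e e6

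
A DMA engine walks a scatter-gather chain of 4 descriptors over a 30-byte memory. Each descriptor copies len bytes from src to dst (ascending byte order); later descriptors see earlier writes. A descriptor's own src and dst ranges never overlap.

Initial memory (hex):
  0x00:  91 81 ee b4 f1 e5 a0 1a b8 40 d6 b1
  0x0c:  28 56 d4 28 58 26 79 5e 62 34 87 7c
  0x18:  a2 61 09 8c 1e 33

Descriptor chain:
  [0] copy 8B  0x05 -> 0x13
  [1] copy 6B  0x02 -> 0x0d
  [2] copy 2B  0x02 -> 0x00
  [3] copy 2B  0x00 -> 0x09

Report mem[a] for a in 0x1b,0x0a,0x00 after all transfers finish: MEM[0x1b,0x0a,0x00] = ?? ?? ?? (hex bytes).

#0 dst[0x13+8] := {0xe5,0xa0,0x1a,0xb8,0x40,0xd6,0xb1,0x28}
#1 dst[0x0d+6] := {0xee,0xb4,0xf1,0xe5,0xa0,0x1a}
#2 dst[0x00+2] := {0xee,0xb4}
#3 dst[0x09+2] := {0xee,0xb4}
query mem[0x1b]=0x8c, mem[0x0a]=0xb4, mem[0x00]=0xee

MEM[0x1b,0x0a,0x00] = 8c b4 ee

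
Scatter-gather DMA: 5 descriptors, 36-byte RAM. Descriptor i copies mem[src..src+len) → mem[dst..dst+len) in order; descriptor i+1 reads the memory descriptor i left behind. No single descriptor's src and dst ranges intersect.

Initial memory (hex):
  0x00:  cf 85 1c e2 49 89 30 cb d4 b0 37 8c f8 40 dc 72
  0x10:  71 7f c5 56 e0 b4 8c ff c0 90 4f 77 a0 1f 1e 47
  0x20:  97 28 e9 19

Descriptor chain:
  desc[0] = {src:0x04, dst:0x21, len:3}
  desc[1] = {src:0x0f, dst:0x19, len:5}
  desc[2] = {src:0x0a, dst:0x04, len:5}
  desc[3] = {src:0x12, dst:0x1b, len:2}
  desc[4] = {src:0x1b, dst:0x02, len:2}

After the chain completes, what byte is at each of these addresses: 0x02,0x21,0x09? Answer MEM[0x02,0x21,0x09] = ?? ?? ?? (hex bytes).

  after D0: wrote 3B at 0x21 = 498930
  after D1: wrote 5B at 0x19 = 72717fc556
  after D2: wrote 5B at 0x04 = 378cf840dc
  after D3: wrote 2B at 0x1b = c556
  after D4: wrote 2B at 0x02 = c556
query mem[0x02]=0xc5, mem[0x21]=0x49, mem[0x09]=0xb0

MEM[0x02,0x21,0x09] = c5 49 b0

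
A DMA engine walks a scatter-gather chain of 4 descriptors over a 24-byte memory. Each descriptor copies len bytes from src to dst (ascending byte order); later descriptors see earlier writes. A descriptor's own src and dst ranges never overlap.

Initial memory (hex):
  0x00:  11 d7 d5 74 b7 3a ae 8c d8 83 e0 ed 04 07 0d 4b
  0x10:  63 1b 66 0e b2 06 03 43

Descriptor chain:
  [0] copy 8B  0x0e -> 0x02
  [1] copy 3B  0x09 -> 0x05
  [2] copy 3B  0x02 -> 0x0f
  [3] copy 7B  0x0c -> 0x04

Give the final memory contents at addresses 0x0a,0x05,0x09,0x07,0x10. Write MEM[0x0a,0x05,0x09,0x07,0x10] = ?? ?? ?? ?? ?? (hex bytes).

MEM[0x0a,0x05,0x09,0x07,0x10] = 66 07 63 0d 4b

  after D0: wrote 8B at 0x02 = 0d4b631b660eb206
  after D1: wrote 3B at 0x05 = 06e0ed
  after D2: wrote 3B at 0x0f = 0d4b63
  after D3: wrote 7B at 0x04 = 04070d0d4b6366
query mem[0x0a]=0x66, mem[0x05]=0x07, mem[0x09]=0x63, mem[0x07]=0x0d, mem[0x10]=0x4b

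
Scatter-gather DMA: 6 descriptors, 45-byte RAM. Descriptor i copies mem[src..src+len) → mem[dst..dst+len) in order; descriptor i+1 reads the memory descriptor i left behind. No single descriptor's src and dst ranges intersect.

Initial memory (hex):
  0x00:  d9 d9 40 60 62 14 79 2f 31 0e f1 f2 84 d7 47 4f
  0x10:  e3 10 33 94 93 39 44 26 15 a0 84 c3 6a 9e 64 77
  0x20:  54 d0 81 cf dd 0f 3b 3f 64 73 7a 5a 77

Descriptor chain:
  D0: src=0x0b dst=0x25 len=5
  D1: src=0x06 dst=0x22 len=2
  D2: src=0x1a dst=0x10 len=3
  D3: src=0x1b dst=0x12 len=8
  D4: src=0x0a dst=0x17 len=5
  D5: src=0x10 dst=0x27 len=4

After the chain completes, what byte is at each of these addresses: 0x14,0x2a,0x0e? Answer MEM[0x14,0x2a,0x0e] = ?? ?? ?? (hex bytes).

MEM[0x14,0x2a,0x0e] = 9e 6a 47

D0: mem[0x25..0x29] <- [f2 84 d7 47 4f]
D1: mem[0x22..0x23] <- [79 2f]
D2: mem[0x10..0x12] <- [84 c3 6a]
D3: mem[0x12..0x19] <- [c3 6a 9e 64 77 54 d0 79]
D4: mem[0x17..0x1b] <- [f1 f2 84 d7 47]
D5: mem[0x27..0x2a] <- [84 c3 c3 6a]
query mem[0x14]=0x9e, mem[0x2a]=0x6a, mem[0x0e]=0x47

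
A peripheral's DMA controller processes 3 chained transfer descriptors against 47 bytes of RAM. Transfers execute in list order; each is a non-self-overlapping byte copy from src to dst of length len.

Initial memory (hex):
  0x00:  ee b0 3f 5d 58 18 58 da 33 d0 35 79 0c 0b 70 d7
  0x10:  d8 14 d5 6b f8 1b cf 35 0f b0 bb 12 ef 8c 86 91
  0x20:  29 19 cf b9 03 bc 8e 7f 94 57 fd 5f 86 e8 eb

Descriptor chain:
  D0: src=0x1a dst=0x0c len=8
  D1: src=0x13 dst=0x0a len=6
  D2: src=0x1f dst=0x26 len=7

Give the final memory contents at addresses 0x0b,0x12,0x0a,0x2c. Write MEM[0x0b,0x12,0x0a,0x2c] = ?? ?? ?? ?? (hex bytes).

[0] 0x1a->0x0c len=8 : bb 12 ef 8c 86 91 29 19
[1] 0x13->0x0a len=6 : 19 f8 1b cf 35 0f
[2] 0x1f->0x26 len=7 : 91 29 19 cf b9 03 bc
query mem[0x0b]=0xf8, mem[0x12]=0x29, mem[0x0a]=0x19, mem[0x2c]=0xbc

MEM[0x0b,0x12,0x0a,0x2c] = f8 29 19 bc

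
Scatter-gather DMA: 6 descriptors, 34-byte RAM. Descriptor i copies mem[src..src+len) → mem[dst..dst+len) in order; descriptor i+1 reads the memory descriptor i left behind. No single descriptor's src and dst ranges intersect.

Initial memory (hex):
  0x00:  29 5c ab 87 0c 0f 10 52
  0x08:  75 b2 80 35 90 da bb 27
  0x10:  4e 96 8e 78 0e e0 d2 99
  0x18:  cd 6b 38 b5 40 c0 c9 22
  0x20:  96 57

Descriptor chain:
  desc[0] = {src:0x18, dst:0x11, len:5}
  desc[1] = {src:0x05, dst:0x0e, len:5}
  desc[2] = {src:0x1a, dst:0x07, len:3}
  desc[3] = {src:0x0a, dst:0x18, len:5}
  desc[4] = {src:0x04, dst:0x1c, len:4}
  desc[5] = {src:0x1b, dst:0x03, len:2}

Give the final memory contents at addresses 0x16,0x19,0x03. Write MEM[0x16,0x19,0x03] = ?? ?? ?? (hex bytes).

[0] 0x18->0x11 len=5 : cd 6b 38 b5 40
[1] 0x05->0x0e len=5 : 0f 10 52 75 b2
[2] 0x1a->0x07 len=3 : 38 b5 40
[3] 0x0a->0x18 len=5 : 80 35 90 da 0f
[4] 0x04->0x1c len=4 : 0c 0f 10 38
[5] 0x1b->0x03 len=2 : da 0c
query mem[0x16]=0xd2, mem[0x19]=0x35, mem[0x03]=0xda

MEM[0x16,0x19,0x03] = d2 35 da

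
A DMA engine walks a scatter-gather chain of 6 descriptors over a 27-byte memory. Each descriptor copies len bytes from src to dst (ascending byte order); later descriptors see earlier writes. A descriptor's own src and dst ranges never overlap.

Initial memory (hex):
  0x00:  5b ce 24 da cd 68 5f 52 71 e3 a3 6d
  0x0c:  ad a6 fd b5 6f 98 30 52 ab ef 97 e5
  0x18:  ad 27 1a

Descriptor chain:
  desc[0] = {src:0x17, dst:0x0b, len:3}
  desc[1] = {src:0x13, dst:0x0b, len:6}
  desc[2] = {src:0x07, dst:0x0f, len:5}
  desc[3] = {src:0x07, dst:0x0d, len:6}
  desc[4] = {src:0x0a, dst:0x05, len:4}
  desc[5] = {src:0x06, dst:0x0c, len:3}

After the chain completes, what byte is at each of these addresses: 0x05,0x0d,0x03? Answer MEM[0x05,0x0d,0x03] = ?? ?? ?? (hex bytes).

MEM[0x05,0x0d,0x03] = a3 ab da

#0 dst[0x0b+3] := {0xe5,0xad,0x27}
#1 dst[0x0b+6] := {0x52,0xab,0xef,0x97,0xe5,0xad}
#2 dst[0x0f+5] := {0x52,0x71,0xe3,0xa3,0x52}
#3 dst[0x0d+6] := {0x52,0x71,0xe3,0xa3,0x52,0xab}
#4 dst[0x05+4] := {0xa3,0x52,0xab,0x52}
#5 dst[0x0c+3] := {0x52,0xab,0x52}
query mem[0x05]=0xa3, mem[0x0d]=0xab, mem[0x03]=0xda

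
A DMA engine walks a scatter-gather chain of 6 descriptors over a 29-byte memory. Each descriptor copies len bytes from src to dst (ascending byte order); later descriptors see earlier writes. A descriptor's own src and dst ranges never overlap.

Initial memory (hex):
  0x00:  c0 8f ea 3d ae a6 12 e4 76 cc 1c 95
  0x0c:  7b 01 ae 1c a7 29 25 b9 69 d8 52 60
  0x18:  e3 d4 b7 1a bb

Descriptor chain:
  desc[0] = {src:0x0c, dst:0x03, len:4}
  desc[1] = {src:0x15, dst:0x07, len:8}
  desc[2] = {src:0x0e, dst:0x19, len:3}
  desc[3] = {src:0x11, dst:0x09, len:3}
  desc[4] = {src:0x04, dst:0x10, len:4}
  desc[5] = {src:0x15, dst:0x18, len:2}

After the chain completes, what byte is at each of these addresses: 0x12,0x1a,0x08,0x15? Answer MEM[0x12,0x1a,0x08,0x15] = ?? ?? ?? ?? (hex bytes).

MEM[0x12,0x1a,0x08,0x15] = 1c 1c 52 d8

D0: mem[0x03..0x06] <- [7b 01 ae 1c]
D1: mem[0x07..0x0e] <- [d8 52 60 e3 d4 b7 1a bb]
D2: mem[0x19..0x1b] <- [bb 1c a7]
D3: mem[0x09..0x0b] <- [29 25 b9]
D4: mem[0x10..0x13] <- [01 ae 1c d8]
D5: mem[0x18..0x19] <- [d8 52]
query mem[0x12]=0x1c, mem[0x1a]=0x1c, mem[0x08]=0x52, mem[0x15]=0xd8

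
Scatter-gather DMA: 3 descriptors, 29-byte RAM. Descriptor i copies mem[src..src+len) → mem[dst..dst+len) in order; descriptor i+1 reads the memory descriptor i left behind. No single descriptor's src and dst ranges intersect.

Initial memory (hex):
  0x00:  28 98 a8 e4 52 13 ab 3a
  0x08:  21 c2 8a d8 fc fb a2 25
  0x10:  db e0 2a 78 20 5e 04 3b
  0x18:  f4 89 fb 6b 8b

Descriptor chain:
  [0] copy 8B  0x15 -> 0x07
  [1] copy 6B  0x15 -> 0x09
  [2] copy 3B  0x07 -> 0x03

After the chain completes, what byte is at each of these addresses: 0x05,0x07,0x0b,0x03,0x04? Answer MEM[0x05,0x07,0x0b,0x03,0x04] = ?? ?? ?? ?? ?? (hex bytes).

MEM[0x05,0x07,0x0b,0x03,0x04] = 5e 5e 3b 5e 04

#0 dst[0x07+8] := {0x5e,0x04,0x3b,0xf4,0x89,0xfb,0x6b,0x8b}
#1 dst[0x09+6] := {0x5e,0x04,0x3b,0xf4,0x89,0xfb}
#2 dst[0x03+3] := {0x5e,0x04,0x5e}
query mem[0x05]=0x5e, mem[0x07]=0x5e, mem[0x0b]=0x3b, mem[0x03]=0x5e, mem[0x04]=0x04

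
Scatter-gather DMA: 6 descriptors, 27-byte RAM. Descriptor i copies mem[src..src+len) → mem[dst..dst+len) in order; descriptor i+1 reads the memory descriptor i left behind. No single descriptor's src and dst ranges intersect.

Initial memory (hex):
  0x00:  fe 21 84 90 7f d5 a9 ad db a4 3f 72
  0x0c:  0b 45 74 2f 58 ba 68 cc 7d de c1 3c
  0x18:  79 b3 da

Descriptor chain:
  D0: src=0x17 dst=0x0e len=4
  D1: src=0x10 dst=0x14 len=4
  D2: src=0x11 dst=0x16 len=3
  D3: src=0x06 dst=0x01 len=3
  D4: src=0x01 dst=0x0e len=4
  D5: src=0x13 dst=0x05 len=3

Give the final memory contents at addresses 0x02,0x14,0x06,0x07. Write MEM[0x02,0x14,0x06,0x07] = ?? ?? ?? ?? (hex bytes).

MEM[0x02,0x14,0x06,0x07] = ad b3 b3 da

D0: mem[0x0e..0x11] <- [3c 79 b3 da]
D1: mem[0x14..0x17] <- [b3 da 68 cc]
D2: mem[0x16..0x18] <- [da 68 cc]
D3: mem[0x01..0x03] <- [a9 ad db]
D4: mem[0x0e..0x11] <- [a9 ad db 7f]
D5: mem[0x05..0x07] <- [cc b3 da]
query mem[0x02]=0xad, mem[0x14]=0xb3, mem[0x06]=0xb3, mem[0x07]=0xda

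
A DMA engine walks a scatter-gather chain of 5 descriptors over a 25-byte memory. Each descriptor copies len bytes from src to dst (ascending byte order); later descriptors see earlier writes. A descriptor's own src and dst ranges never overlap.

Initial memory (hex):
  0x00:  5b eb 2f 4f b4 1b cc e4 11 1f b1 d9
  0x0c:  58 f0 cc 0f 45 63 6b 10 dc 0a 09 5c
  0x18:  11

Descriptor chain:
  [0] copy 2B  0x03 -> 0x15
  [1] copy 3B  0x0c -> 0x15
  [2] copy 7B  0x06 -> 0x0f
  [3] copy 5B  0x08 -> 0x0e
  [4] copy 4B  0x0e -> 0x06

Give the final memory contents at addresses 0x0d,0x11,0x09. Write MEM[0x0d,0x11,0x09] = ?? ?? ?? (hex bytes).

MEM[0x0d,0x11,0x09] = f0 d9 d9

D0: mem[0x15..0x16] <- [4f b4]
D1: mem[0x15..0x17] <- [58 f0 cc]
D2: mem[0x0f..0x15] <- [cc e4 11 1f b1 d9 58]
D3: mem[0x0e..0x12] <- [11 1f b1 d9 58]
D4: mem[0x06..0x09] <- [11 1f b1 d9]
query mem[0x0d]=0xf0, mem[0x11]=0xd9, mem[0x09]=0xd9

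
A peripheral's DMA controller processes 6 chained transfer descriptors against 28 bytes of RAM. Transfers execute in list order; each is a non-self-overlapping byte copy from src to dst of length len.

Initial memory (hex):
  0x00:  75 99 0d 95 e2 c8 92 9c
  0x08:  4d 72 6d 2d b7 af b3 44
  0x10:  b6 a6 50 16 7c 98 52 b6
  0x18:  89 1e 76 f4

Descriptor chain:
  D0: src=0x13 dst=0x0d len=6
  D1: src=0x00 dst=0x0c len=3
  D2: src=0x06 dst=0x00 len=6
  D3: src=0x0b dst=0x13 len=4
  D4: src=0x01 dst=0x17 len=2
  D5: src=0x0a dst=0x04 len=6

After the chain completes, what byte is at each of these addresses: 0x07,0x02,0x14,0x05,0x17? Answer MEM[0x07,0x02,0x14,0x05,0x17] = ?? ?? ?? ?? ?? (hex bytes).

MEM[0x07,0x02,0x14,0x05,0x17] = 99 4d 75 2d 9c

  after D0: wrote 6B at 0x0d = 167c9852b689
  after D1: wrote 3B at 0x0c = 75990d
  after D2: wrote 6B at 0x00 = 929c4d726d2d
  after D3: wrote 4B at 0x13 = 2d75990d
  after D4: wrote 2B at 0x17 = 9c4d
  after D5: wrote 6B at 0x04 = 6d2d75990d98
query mem[0x07]=0x99, mem[0x02]=0x4d, mem[0x14]=0x75, mem[0x05]=0x2d, mem[0x17]=0x9c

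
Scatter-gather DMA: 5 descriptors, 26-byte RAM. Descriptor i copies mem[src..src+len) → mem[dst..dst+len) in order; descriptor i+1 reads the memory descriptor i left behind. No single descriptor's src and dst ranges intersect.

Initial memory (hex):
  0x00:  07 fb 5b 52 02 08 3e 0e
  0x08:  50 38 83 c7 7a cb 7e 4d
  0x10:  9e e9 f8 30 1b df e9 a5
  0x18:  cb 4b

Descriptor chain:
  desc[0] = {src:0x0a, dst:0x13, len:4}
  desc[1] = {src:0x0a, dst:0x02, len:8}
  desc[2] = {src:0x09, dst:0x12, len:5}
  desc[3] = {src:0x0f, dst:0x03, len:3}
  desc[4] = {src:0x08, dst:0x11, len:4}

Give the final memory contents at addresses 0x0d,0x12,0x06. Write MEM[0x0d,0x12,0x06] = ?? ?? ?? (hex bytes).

#0 dst[0x13+4] := {0x83,0xc7,0x7a,0xcb}
#1 dst[0x02+8] := {0x83,0xc7,0x7a,0xcb,0x7e,0x4d,0x9e,0xe9}
#2 dst[0x12+5] := {0xe9,0x83,0xc7,0x7a,0xcb}
#3 dst[0x03+3] := {0x4d,0x9e,0xe9}
#4 dst[0x11+4] := {0x9e,0xe9,0x83,0xc7}
query mem[0x0d]=0xcb, mem[0x12]=0xe9, mem[0x06]=0x7e

MEM[0x0d,0x12,0x06] = cb e9 7e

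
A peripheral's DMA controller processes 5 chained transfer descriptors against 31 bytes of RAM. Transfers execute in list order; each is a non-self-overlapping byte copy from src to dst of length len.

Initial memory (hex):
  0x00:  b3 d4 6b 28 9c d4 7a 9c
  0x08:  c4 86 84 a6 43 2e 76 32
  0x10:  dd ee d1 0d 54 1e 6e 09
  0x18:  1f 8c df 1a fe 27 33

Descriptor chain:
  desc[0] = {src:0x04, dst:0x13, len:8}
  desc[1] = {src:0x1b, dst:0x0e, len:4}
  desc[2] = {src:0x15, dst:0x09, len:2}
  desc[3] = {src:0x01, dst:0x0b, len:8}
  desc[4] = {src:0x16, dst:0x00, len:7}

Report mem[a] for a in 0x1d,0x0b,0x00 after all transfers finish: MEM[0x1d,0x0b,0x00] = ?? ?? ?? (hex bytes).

D0: mem[0x13..0x1a] <- [9c d4 7a 9c c4 86 84 a6]
D1: mem[0x0e..0x11] <- [1a fe 27 33]
D2: mem[0x09..0x0a] <- [7a 9c]
D3: mem[0x0b..0x12] <- [d4 6b 28 9c d4 7a 9c c4]
D4: mem[0x00..0x06] <- [9c c4 86 84 a6 1a fe]
query mem[0x1d]=0x27, mem[0x0b]=0xd4, mem[0x00]=0x9c

MEM[0x1d,0x0b,0x00] = 27 d4 9c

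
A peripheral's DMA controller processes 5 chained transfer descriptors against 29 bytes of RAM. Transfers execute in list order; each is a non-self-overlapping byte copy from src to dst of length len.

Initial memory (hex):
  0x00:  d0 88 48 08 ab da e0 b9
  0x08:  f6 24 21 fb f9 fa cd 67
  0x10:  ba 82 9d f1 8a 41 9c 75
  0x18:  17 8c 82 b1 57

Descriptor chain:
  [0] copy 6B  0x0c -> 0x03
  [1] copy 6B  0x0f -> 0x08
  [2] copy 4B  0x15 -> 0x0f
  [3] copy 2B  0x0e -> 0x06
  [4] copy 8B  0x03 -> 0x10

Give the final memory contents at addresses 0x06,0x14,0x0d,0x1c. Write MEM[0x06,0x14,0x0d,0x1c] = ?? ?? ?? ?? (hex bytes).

[0] 0x0c->0x03 len=6 : f9 fa cd 67 ba 82
[1] 0x0f->0x08 len=6 : 67 ba 82 9d f1 8a
[2] 0x15->0x0f len=4 : 41 9c 75 17
[3] 0x0e->0x06 len=2 : cd 41
[4] 0x03->0x10 len=8 : f9 fa cd cd 41 67 ba 82
query mem[0x06]=0xcd, mem[0x14]=0x41, mem[0x0d]=0x8a, mem[0x1c]=0x57

MEM[0x06,0x14,0x0d,0x1c] = cd 41 8a 57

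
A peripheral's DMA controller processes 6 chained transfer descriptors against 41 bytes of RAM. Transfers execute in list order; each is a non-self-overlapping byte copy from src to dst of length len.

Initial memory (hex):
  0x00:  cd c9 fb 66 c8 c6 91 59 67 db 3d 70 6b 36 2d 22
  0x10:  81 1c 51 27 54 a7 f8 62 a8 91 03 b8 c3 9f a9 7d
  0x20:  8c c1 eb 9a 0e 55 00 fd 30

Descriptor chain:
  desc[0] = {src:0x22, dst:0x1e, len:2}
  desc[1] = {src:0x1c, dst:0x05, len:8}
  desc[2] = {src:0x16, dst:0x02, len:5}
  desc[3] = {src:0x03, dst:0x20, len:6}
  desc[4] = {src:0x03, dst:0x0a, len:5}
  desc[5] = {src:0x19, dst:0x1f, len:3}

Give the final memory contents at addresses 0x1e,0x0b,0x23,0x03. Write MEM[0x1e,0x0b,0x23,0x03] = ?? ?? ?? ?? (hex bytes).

[0] 0x22->0x1e len=2 : eb 9a
[1] 0x1c->0x05 len=8 : c3 9f eb 9a 8c c1 eb 9a
[2] 0x16->0x02 len=5 : f8 62 a8 91 03
[3] 0x03->0x20 len=6 : 62 a8 91 03 eb 9a
[4] 0x03->0x0a len=5 : 62 a8 91 03 eb
[5] 0x19->0x1f len=3 : 91 03 b8
query mem[0x1e]=0xeb, mem[0x0b]=0xa8, mem[0x23]=0x03, mem[0x03]=0x62

MEM[0x1e,0x0b,0x23,0x03] = eb a8 03 62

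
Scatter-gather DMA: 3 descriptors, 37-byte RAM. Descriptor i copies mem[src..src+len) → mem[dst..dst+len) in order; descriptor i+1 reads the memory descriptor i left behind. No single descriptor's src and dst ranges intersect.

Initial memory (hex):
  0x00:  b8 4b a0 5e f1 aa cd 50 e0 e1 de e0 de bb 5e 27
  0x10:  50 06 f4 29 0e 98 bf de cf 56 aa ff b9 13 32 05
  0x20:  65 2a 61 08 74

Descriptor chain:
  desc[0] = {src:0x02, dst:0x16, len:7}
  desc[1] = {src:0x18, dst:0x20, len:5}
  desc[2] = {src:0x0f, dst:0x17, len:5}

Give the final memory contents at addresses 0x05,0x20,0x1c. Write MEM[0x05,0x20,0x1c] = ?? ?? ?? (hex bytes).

#0 dst[0x16+7] := {0xa0,0x5e,0xf1,0xaa,0xcd,0x50,0xe0}
#1 dst[0x20+5] := {0xf1,0xaa,0xcd,0x50,0xe0}
#2 dst[0x17+5] := {0x27,0x50,0x06,0xf4,0x29}
query mem[0x05]=0xaa, mem[0x20]=0xf1, mem[0x1c]=0xe0

MEM[0x05,0x20,0x1c] = aa f1 e0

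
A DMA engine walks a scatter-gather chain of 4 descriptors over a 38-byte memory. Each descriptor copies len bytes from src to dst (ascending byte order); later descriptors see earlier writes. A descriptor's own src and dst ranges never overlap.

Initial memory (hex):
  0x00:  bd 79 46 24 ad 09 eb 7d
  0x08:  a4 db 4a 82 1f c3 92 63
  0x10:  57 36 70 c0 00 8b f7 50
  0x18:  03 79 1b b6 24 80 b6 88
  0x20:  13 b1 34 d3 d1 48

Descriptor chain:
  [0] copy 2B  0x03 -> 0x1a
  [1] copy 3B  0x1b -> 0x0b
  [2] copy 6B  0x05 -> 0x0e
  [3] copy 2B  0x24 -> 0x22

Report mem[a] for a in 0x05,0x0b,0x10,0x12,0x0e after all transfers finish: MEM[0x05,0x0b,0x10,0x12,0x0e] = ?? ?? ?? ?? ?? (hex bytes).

MEM[0x05,0x0b,0x10,0x12,0x0e] = 09 ad 7d db 09

D0: mem[0x1a..0x1b] <- [24 ad]
D1: mem[0x0b..0x0d] <- [ad 24 80]
D2: mem[0x0e..0x13] <- [09 eb 7d a4 db 4a]
D3: mem[0x22..0x23] <- [d1 48]
query mem[0x05]=0x09, mem[0x0b]=0xad, mem[0x10]=0x7d, mem[0x12]=0xdb, mem[0x0e]=0x09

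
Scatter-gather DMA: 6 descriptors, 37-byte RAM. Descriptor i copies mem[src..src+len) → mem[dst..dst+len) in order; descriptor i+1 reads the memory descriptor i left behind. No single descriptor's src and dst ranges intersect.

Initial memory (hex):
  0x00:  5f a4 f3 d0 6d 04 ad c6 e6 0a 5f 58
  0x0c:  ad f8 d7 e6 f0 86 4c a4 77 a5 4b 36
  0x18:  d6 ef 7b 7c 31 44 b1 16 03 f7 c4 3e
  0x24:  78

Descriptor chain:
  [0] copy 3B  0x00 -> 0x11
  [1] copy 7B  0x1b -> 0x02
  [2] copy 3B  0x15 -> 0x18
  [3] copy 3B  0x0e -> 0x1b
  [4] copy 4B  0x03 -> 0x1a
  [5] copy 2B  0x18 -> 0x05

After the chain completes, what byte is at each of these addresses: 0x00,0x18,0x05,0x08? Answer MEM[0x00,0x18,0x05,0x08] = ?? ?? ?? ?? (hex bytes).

MEM[0x00,0x18,0x05,0x08] = 5f a5 a5 f7

[0] 0x00->0x11 len=3 : 5f a4 f3
[1] 0x1b->0x02 len=7 : 7c 31 44 b1 16 03 f7
[2] 0x15->0x18 len=3 : a5 4b 36
[3] 0x0e->0x1b len=3 : d7 e6 f0
[4] 0x03->0x1a len=4 : 31 44 b1 16
[5] 0x18->0x05 len=2 : a5 4b
query mem[0x00]=0x5f, mem[0x18]=0xa5, mem[0x05]=0xa5, mem[0x08]=0xf7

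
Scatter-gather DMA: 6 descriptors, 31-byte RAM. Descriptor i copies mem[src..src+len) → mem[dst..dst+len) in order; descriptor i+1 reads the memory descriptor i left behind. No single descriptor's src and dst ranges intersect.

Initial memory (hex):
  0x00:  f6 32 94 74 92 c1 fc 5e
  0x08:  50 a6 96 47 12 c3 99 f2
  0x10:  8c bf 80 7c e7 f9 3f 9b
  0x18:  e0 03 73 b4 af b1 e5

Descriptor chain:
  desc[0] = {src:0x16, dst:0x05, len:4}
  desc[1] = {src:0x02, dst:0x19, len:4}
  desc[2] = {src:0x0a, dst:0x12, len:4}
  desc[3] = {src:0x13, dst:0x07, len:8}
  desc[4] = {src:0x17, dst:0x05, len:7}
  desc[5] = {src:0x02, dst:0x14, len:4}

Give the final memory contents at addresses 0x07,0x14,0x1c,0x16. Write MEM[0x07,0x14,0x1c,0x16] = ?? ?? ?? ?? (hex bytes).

MEM[0x07,0x14,0x1c,0x16] = 94 94 3f 92

D0: mem[0x05..0x08] <- [3f 9b e0 03]
D1: mem[0x19..0x1c] <- [94 74 92 3f]
D2: mem[0x12..0x15] <- [96 47 12 c3]
D3: mem[0x07..0x0e] <- [47 12 c3 3f 9b e0 94 74]
D4: mem[0x05..0x0b] <- [9b e0 94 74 92 3f b1]
D5: mem[0x14..0x17] <- [94 74 92 9b]
query mem[0x07]=0x94, mem[0x14]=0x94, mem[0x1c]=0x3f, mem[0x16]=0x92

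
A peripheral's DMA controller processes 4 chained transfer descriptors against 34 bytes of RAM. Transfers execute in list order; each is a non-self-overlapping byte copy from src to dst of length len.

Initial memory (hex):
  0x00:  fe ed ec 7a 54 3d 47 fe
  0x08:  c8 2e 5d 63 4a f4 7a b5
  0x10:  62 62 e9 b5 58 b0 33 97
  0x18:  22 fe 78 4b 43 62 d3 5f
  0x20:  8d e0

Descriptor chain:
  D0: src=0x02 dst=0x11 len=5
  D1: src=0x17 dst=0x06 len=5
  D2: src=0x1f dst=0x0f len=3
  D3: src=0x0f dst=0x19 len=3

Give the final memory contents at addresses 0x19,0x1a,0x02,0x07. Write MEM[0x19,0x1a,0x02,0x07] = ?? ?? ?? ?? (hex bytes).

  after D0: wrote 5B at 0x11 = ec7a543d47
  after D1: wrote 5B at 0x06 = 9722fe784b
  after D2: wrote 3B at 0x0f = 5f8de0
  after D3: wrote 3B at 0x19 = 5f8de0
query mem[0x19]=0x5f, mem[0x1a]=0x8d, mem[0x02]=0xec, mem[0x07]=0x22

MEM[0x19,0x1a,0x02,0x07] = 5f 8d ec 22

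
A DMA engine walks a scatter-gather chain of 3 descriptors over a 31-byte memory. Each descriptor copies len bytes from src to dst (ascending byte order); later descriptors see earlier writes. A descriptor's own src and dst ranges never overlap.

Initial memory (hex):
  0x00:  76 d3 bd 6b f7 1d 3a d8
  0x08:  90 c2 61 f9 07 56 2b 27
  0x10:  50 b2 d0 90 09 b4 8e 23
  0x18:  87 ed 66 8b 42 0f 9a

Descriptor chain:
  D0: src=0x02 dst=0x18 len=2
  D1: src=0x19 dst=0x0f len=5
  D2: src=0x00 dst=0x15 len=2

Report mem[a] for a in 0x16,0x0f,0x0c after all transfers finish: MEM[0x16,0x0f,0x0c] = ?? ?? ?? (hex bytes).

MEM[0x16,0x0f,0x0c] = d3 6b 07

#0 dst[0x18+2] := {0xbd,0x6b}
#1 dst[0x0f+5] := {0x6b,0x66,0x8b,0x42,0x0f}
#2 dst[0x15+2] := {0x76,0xd3}
query mem[0x16]=0xd3, mem[0x0f]=0x6b, mem[0x0c]=0x07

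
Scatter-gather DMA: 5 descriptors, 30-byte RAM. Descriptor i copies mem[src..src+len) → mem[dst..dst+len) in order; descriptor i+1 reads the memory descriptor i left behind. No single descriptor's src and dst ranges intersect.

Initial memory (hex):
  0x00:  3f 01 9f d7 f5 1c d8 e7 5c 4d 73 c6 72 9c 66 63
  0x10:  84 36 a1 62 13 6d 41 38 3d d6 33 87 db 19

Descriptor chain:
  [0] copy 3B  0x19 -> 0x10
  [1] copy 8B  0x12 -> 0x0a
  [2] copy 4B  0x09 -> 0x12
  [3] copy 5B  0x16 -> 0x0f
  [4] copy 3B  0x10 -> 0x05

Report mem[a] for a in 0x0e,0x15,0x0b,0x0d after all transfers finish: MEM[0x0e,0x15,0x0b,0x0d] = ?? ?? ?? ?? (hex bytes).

MEM[0x0e,0x15,0x0b,0x0d] = 41 13 62 6d

#0 dst[0x10+3] := {0xd6,0x33,0x87}
#1 dst[0x0a+8] := {0x87,0x62,0x13,0x6d,0x41,0x38,0x3d,0xd6}
#2 dst[0x12+4] := {0x4d,0x87,0x62,0x13}
#3 dst[0x0f+5] := {0x41,0x38,0x3d,0xd6,0x33}
#4 dst[0x05+3] := {0x38,0x3d,0xd6}
query mem[0x0e]=0x41, mem[0x15]=0x13, mem[0x0b]=0x62, mem[0x0d]=0x6d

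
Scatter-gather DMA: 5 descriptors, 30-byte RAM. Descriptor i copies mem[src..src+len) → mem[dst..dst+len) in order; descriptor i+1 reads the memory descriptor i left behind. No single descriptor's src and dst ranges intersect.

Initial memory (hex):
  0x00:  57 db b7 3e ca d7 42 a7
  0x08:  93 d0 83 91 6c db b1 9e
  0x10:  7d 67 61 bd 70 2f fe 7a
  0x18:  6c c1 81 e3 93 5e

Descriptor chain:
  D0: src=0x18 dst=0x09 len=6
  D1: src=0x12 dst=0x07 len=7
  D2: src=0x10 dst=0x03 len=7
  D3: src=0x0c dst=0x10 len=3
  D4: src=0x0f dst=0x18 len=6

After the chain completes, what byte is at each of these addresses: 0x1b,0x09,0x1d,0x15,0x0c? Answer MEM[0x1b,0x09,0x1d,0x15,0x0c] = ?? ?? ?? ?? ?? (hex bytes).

  after D0: wrote 6B at 0x09 = 6cc181e3935e
  after D1: wrote 7B at 0x07 = 61bd702ffe7a6c
  after D2: wrote 7B at 0x03 = 7d6761bd702ffe
  after D3: wrote 3B at 0x10 = 7a6c5e
  after D4: wrote 6B at 0x18 = 9e7a6c5ebd70
query mem[0x1b]=0x5e, mem[0x09]=0xfe, mem[0x1d]=0x70, mem[0x15]=0x2f, mem[0x0c]=0x7a

MEM[0x1b,0x09,0x1d,0x15,0x0c] = 5e fe 70 2f 7a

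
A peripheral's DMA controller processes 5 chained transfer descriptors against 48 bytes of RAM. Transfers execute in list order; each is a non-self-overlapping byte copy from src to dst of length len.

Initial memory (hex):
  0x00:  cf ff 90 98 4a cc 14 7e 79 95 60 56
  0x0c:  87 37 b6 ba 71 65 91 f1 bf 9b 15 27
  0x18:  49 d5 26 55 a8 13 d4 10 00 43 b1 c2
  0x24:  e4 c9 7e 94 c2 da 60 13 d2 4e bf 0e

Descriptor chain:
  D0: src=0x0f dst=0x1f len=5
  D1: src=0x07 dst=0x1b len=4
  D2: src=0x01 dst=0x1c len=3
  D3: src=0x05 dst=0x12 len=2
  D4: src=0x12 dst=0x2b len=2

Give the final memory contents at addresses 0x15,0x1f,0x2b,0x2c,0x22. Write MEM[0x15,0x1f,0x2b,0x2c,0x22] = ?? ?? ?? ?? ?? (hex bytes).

D0: mem[0x1f..0x23] <- [ba 71 65 91 f1]
D1: mem[0x1b..0x1e] <- [7e 79 95 60]
D2: mem[0x1c..0x1e] <- [ff 90 98]
D3: mem[0x12..0x13] <- [cc 14]
D4: mem[0x2b..0x2c] <- [cc 14]
query mem[0x15]=0x9b, mem[0x1f]=0xba, mem[0x2b]=0xcc, mem[0x2c]=0x14, mem[0x22]=0x91

MEM[0x15,0x1f,0x2b,0x2c,0x22] = 9b ba cc 14 91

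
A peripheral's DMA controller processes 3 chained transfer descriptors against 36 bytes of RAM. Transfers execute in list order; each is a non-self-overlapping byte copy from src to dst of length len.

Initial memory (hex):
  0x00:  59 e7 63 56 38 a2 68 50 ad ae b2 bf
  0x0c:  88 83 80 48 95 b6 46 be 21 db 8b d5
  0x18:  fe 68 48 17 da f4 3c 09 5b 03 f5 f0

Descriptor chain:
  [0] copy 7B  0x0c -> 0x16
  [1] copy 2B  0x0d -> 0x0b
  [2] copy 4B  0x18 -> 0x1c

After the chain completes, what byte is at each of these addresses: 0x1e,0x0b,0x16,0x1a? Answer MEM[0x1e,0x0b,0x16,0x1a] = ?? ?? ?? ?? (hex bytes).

MEM[0x1e,0x0b,0x16,0x1a] = 95 83 88 95

[0] 0x0c->0x16 len=7 : 88 83 80 48 95 b6 46
[1] 0x0d->0x0b len=2 : 83 80
[2] 0x18->0x1c len=4 : 80 48 95 b6
query mem[0x1e]=0x95, mem[0x0b]=0x83, mem[0x16]=0x88, mem[0x1a]=0x95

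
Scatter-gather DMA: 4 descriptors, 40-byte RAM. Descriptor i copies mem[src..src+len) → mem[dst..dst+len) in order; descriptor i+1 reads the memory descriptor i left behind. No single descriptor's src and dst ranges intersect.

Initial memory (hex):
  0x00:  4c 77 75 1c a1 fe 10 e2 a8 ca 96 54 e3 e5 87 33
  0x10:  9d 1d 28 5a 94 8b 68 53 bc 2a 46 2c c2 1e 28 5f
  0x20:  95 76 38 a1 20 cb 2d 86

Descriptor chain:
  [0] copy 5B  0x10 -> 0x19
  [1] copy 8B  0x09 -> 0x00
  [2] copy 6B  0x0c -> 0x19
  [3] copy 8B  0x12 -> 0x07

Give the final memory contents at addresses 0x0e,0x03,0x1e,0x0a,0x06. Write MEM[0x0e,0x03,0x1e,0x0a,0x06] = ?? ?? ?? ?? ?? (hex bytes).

MEM[0x0e,0x03,0x1e,0x0a,0x06] = e3 e3 1d 8b 33

  after D0: wrote 5B at 0x19 = 9d1d285a94
  after D1: wrote 8B at 0x00 = ca9654e3e587339d
  after D2: wrote 6B at 0x19 = e3e587339d1d
  after D3: wrote 8B at 0x07 = 285a948b6853bce3
query mem[0x0e]=0xe3, mem[0x03]=0xe3, mem[0x1e]=0x1d, mem[0x0a]=0x8b, mem[0x06]=0x33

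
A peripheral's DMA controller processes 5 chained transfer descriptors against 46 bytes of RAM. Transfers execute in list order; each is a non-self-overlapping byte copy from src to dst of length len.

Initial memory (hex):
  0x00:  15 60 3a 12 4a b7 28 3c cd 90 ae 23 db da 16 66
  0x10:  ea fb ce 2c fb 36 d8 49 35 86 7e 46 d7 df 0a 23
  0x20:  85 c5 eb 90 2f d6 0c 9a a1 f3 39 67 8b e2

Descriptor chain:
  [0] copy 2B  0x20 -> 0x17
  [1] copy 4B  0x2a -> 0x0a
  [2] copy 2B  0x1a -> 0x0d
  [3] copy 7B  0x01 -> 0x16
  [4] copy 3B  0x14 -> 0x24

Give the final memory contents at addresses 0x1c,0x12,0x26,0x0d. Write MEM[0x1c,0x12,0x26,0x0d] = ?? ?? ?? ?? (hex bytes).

[0] 0x20->0x17 len=2 : 85 c5
[1] 0x2a->0x0a len=4 : 39 67 8b e2
[2] 0x1a->0x0d len=2 : 7e 46
[3] 0x01->0x16 len=7 : 60 3a 12 4a b7 28 3c
[4] 0x14->0x24 len=3 : fb 36 60
query mem[0x1c]=0x3c, mem[0x12]=0xce, mem[0x26]=0x60, mem[0x0d]=0x7e

MEM[0x1c,0x12,0x26,0x0d] = 3c ce 60 7e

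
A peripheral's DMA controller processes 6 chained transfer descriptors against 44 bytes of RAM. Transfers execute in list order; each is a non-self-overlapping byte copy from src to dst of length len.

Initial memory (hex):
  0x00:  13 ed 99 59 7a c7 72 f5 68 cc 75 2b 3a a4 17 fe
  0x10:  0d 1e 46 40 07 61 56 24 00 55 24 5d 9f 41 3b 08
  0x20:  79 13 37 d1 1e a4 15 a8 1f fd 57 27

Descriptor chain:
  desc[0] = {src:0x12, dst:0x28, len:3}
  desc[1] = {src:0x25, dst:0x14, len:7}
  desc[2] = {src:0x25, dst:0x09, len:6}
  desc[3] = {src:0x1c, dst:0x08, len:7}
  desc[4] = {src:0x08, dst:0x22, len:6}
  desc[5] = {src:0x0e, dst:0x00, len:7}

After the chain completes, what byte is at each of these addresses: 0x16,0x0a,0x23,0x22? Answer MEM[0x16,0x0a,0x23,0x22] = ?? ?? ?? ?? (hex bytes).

MEM[0x16,0x0a,0x23,0x22] = a8 3b 41 9f

#0 dst[0x28+3] := {0x46,0x40,0x07}
#1 dst[0x14+7] := {0xa4,0x15,0xa8,0x46,0x40,0x07,0x27}
#2 dst[0x09+6] := {0xa4,0x15,0xa8,0x46,0x40,0x07}
#3 dst[0x08+7] := {0x9f,0x41,0x3b,0x08,0x79,0x13,0x37}
#4 dst[0x22+6] := {0x9f,0x41,0x3b,0x08,0x79,0x13}
#5 dst[0x00+7] := {0x37,0xfe,0x0d,0x1e,0x46,0x40,0xa4}
query mem[0x16]=0xa8, mem[0x0a]=0x3b, mem[0x23]=0x41, mem[0x22]=0x9f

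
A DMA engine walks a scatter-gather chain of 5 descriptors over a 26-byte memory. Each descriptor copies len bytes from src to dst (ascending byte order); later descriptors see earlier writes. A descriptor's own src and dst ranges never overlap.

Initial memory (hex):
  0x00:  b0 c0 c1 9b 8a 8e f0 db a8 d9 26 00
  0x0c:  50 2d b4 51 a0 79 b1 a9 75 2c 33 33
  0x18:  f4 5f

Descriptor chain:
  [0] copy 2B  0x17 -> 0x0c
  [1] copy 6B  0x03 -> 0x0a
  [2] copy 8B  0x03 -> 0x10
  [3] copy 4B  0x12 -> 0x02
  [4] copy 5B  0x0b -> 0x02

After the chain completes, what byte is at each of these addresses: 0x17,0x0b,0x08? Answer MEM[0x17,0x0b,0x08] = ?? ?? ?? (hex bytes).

D0: mem[0x0c..0x0d] <- [33 f4]
D1: mem[0x0a..0x0f] <- [9b 8a 8e f0 db a8]
D2: mem[0x10..0x17] <- [9b 8a 8e f0 db a8 d9 9b]
D3: mem[0x02..0x05] <- [8e f0 db a8]
D4: mem[0x02..0x06] <- [8a 8e f0 db a8]
query mem[0x17]=0x9b, mem[0x0b]=0x8a, mem[0x08]=0xa8

MEM[0x17,0x0b,0x08] = 9b 8a a8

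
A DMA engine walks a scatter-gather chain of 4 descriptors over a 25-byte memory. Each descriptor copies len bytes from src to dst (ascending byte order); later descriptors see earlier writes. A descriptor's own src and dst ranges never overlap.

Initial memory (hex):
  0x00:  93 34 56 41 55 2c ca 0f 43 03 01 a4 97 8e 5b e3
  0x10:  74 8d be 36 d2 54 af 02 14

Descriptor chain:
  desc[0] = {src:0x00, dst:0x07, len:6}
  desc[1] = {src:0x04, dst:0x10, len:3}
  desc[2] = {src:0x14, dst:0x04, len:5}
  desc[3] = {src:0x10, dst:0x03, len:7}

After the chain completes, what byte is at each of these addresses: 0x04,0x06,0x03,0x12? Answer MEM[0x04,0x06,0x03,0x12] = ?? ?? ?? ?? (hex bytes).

#0 dst[0x07+6] := {0x93,0x34,0x56,0x41,0x55,0x2c}
#1 dst[0x10+3] := {0x55,0x2c,0xca}
#2 dst[0x04+5] := {0xd2,0x54,0xaf,0x02,0x14}
#3 dst[0x03+7] := {0x55,0x2c,0xca,0x36,0xd2,0x54,0xaf}
query mem[0x04]=0x2c, mem[0x06]=0x36, mem[0x03]=0x55, mem[0x12]=0xca

MEM[0x04,0x06,0x03,0x12] = 2c 36 55 ca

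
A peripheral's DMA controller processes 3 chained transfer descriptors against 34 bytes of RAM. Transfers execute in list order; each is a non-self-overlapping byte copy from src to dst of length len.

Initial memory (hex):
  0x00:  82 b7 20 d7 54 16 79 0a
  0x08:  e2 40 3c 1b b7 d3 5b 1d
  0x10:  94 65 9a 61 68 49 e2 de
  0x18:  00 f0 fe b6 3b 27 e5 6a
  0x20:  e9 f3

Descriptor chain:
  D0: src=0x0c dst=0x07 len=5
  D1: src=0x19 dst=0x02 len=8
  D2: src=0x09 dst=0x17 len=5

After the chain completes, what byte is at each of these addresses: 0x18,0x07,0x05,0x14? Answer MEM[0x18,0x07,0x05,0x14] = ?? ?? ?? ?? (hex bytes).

D0: mem[0x07..0x0b] <- [b7 d3 5b 1d 94]
D1: mem[0x02..0x09] <- [f0 fe b6 3b 27 e5 6a e9]
D2: mem[0x17..0x1b] <- [e9 1d 94 b7 d3]
query mem[0x18]=0x1d, mem[0x07]=0xe5, mem[0x05]=0x3b, mem[0x14]=0x68

MEM[0x18,0x07,0x05,0x14] = 1d e5 3b 68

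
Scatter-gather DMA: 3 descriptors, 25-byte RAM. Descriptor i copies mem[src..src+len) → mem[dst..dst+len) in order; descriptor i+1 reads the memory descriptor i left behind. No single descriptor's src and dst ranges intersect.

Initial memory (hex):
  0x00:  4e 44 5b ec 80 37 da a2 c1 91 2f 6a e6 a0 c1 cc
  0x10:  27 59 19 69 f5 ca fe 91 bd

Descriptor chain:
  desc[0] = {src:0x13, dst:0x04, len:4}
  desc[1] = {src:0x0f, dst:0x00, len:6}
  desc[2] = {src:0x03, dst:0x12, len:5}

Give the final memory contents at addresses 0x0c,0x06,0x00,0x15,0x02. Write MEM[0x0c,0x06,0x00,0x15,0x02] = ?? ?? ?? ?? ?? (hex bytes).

MEM[0x0c,0x06,0x00,0x15,0x02] = e6 ca cc ca 59

[0] 0x13->0x04 len=4 : 69 f5 ca fe
[1] 0x0f->0x00 len=6 : cc 27 59 19 69 f5
[2] 0x03->0x12 len=5 : 19 69 f5 ca fe
query mem[0x0c]=0xe6, mem[0x06]=0xca, mem[0x00]=0xcc, mem[0x15]=0xca, mem[0x02]=0x59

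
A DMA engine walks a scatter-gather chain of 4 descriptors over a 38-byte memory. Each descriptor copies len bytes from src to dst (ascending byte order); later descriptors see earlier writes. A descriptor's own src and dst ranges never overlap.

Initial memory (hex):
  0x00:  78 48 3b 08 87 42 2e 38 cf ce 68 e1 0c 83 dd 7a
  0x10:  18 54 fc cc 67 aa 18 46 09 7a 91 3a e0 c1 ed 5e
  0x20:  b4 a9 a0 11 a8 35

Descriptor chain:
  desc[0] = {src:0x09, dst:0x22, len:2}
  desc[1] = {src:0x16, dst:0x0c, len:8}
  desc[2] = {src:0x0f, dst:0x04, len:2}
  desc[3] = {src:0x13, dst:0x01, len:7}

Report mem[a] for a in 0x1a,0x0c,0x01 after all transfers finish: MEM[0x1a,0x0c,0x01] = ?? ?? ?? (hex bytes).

MEM[0x1a,0x0c,0x01] = 91 18 c1

  after D0: wrote 2B at 0x22 = ce68
  after D1: wrote 8B at 0x0c = 1846097a913ae0c1
  after D2: wrote 2B at 0x04 = 7a91
  after D3: wrote 7B at 0x01 = c167aa1846097a
query mem[0x1a]=0x91, mem[0x0c]=0x18, mem[0x01]=0xc1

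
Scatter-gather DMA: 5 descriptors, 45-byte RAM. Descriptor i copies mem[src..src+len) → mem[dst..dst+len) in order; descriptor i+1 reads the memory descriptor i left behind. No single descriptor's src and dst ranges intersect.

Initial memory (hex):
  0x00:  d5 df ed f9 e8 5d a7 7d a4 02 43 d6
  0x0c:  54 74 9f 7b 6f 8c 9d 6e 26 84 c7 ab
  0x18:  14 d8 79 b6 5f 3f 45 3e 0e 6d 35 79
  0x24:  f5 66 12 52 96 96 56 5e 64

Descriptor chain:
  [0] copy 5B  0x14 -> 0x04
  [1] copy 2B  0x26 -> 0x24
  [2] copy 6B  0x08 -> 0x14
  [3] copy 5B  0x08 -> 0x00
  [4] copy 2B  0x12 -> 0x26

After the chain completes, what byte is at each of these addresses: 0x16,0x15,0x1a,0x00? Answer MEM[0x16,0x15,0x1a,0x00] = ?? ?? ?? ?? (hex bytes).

#0 dst[0x04+5] := {0x26,0x84,0xc7,0xab,0x14}
#1 dst[0x24+2] := {0x12,0x52}
#2 dst[0x14+6] := {0x14,0x02,0x43,0xd6,0x54,0x74}
#3 dst[0x00+5] := {0x14,0x02,0x43,0xd6,0x54}
#4 dst[0x26+2] := {0x9d,0x6e}
query mem[0x16]=0x43, mem[0x15]=0x02, mem[0x1a]=0x79, mem[0x00]=0x14

MEM[0x16,0x15,0x1a,0x00] = 43 02 79 14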